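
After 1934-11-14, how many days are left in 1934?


Day of year: 318 of 365
Remaining = 365 - 318

47 days


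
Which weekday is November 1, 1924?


Target: November 1, 1924
Anchor: Jan 1, 1924. With p = 1924 - 1 = 1923: (p + p//4 - p//100 + p//400) mod 7 = (1923 + 480 - 19 + 4) mod 7 = 2388 mod 7 = 1 -> Tuesday (Mon=0 ... Sun=6)
Days before November (Jan-Oct): 305 days
Weekday index = (1 + 305) mod 7 = 5

Saturday


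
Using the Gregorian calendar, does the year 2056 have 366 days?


Gregorian leap year rule: divisible by 4, but not by 100, unless also by 400.
2056 is divisible by 4 but not 100 -> leap year

Yes


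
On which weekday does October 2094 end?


October 2094 has 31 days
Anchor: Jan 1, 2094. With p = 2094 - 1 = 2093: (p + p//4 - p//100 + p//400) mod 7 = (2093 + 523 - 20 + 5) mod 7 = 2601 mod 7 = 4 -> Friday (Mon=0 ... Sun=6)
Days before October (Jan-Sep): 273; October 1 index = (4 + 273) mod 7 = 4 -> Friday
Last day offset: 31 - 1 = 30 days
Weekday index = (4 + 30) mod 7 = 6

Sunday, October 31


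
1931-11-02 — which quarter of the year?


Month: November (month 11)
Q1: Jan-Mar, Q2: Apr-Jun, Q3: Jul-Sep, Q4: Oct-Dec

Q4


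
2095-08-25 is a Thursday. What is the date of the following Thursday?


Current: Thursday
Target: Thursday
Days ahead: 7

Next Thursday: 2095-09-01


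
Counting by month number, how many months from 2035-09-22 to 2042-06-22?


From September 2035 to June 2042
7 years * 12 = 84 months, minus 3 months = 81

81 months


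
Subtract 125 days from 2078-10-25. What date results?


Start: 2078-10-25, subtract 125 days
Back 25 days from October 25 reaches September 30, 2078 -> 100 left
September 2078 has 30 days -> back to August 31, 2078 -> 70 left
August 2078 has 31 days -> back to July 31, 2078 -> 39 left
July 2078 has 31 days -> back to June 30, 2078 -> 8 left
June 2078: 30 - 8 = 22 -> lands on June 22

Result: 2078-06-22


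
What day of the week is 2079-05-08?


Date: May 8, 2079
Anchor: Jan 1, 2079. With p = 2079 - 1 = 2078: (p + p//4 - p//100 + p//400) mod 7 = (2078 + 519 - 20 + 5) mod 7 = 2582 mod 7 = 6 -> Sunday (Mon=0 ... Sun=6)
Days before May (Jan-Apr): 120; offset = 120 + 8 - 1 = 127
Weekday index = (6 + 127) mod 7 = 0

Day of the week: Monday


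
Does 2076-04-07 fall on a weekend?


Anchor: Jan 1, 2076. With p = 2076 - 1 = 2075: (p + p//4 - p//100 + p//400) mod 7 = (2075 + 518 - 20 + 5) mod 7 = 2578 mod 7 = 2 -> Wednesday (Mon=0 ... Sun=6)
Day of year: 98; offset = 97
Weekday index = (2 + 97) mod 7 = 1 -> Tuesday
Weekend days: Saturday, Sunday

No


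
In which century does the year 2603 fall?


Century = (year - 1) // 100 + 1
= (2603 - 1) // 100 + 1
= 2602 // 100 + 1
= 26 + 1

27th century


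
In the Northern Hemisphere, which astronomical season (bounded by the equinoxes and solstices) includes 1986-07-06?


Date: July 6
Astronomical Summer (approx.; exact equinox/solstice day varies by year): June 21 to September 21
July 6 falls within the Summer window

Summer


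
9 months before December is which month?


December is month 12
12 - 9 = 3

March


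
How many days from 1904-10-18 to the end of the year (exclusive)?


Day of year: 292 of 366
Remaining = 366 - 292

74 days


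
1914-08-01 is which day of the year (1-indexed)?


Date: August 1, 1914
Days in months 1 through 7: 212
Plus 1 days in August

Day of year: 213


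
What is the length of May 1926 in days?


May 1926

31 days


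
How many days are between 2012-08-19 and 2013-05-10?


From 2012-08-19 to 2013-05-10
2012-08-19: days before August = 31 + 29 + 31 + 30 + 31 + 30 + 31 = 213 (2012 is a leap year); day of year = 213 + 19 = 232
2013-05-10: days before May = 31 + 28 + 31 + 30 = 120 (2013 is not a leap year); day of year = 120 + 10 = 130
Rest of 2012: 366 - 232 = 134
Total = 134 + 130 = 264

264 days


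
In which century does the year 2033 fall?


Century = (year - 1) // 100 + 1
= (2033 - 1) // 100 + 1
= 2032 // 100 + 1
= 20 + 1

21st century


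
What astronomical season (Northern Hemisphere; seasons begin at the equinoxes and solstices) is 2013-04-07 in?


Date: April 7
Astronomical Spring (approx.; exact equinox/solstice day varies by year): March 20 to June 20
April 7 falls within the Spring window

Spring


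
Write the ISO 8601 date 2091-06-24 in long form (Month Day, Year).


ISO 2091-06-24 parses as year=2091, month=06, day=24
Month 6 -> June

June 24, 2091


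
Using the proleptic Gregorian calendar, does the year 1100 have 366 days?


Gregorian leap year rule: divisible by 4, but not by 100, unless also by 400.
1100 is divisible by 100 but not 400 -> not a leap year

No


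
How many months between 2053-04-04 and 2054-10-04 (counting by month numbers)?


From April 2053 to October 2054
1 year * 12 = 12 months, plus 6 months = 18

18 months


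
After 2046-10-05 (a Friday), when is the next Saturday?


Current: Friday
Target: Saturday
Days ahead: 1

Next Saturday: 2046-10-06


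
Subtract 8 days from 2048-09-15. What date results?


Start: 2048-09-15, subtract 8 days
15 - 8 = 7 stays within September 2048

Result: 2048-09-07


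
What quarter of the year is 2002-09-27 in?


Month: September (month 9)
Q1: Jan-Mar, Q2: Apr-Jun, Q3: Jul-Sep, Q4: Oct-Dec

Q3


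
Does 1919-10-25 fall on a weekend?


Anchor: Jan 1, 1919. With p = 1919 - 1 = 1918: (p + p//4 - p//100 + p//400) mod 7 = (1918 + 479 - 19 + 4) mod 7 = 2382 mod 7 = 2 -> Wednesday (Mon=0 ... Sun=6)
Day of year: 298; offset = 297
Weekday index = (2 + 297) mod 7 = 5 -> Saturday
Weekend days: Saturday, Sunday

Yes


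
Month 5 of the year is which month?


Month 5 of 12

May


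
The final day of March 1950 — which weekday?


March 1950 has 31 days
Anchor: Jan 1, 1950. With p = 1950 - 1 = 1949: (p + p//4 - p//100 + p//400) mod 7 = (1949 + 487 - 19 + 4) mod 7 = 2421 mod 7 = 6 -> Sunday (Mon=0 ... Sun=6)
Days before March (Jan-Feb): 59; March 1 index = (6 + 59) mod 7 = 2 -> Wednesday
Last day offset: 31 - 1 = 30 days
Weekday index = (2 + 30) mod 7 = 4

Friday, March 31


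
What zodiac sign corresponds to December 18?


Date: December 18
Conventional tropical zodiac dates: Sagittarius from November 22 onward; Capricorn starts December 22
December 18 falls within the Sagittarius range

Sagittarius


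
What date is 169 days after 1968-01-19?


Start: 1968-01-19, add 169 days
January 1968 has 31 days: 31 - 19 = 12 days to January 31 -> 157 left
February 1968 has 29 days -> 128 left
March 1968 has 31 days -> 97 left
April 1968 has 30 days -> 67 left
May 1968 has 31 days -> 36 left
June 1968 has 30 days -> 6 left
July 1968: 6 <= 31 -> lands on July 6

Result: 1968-07-06


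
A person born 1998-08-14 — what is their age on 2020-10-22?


Birth: 1998-08-14
Reference: 2020-10-22
Year difference: 2020 - 1998 = 22

22 years old


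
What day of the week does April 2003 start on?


Target: April 1, 2003
Anchor: Jan 1, 2003. With p = 2003 - 1 = 2002: (p + p//4 - p//100 + p//400) mod 7 = (2002 + 500 - 20 + 5) mod 7 = 2487 mod 7 = 2 -> Wednesday (Mon=0 ... Sun=6)
Days before April (Jan-Mar): 90 days
Weekday index = (2 + 90) mod 7 = 1

Tuesday


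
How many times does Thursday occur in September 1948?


September 1948 has 30 days
Anchor: Jan 1, 1948. With p = 1948 - 1 = 1947: (p + p//4 - p//100 + p//400) mod 7 = (1947 + 486 - 19 + 4) mod 7 = 2418 mod 7 = 3 -> Thursday (Mon=0 ... Sun=6)
Days before September (Jan-Aug): 244; September 1 index = (3 + 244) mod 7 = 2 -> Wednesday
First Thursday is September 2
Thursdays: 2, 9, 16, 23, 30

5 Thursdays


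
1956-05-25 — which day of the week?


Date: May 25, 1956
Anchor: Jan 1, 1956. With p = 1956 - 1 = 1955: (p + p//4 - p//100 + p//400) mod 7 = (1955 + 488 - 19 + 4) mod 7 = 2428 mod 7 = 6 -> Sunday (Mon=0 ... Sun=6)
Days before May (Jan-Apr): 121; offset = 121 + 25 - 1 = 145
Weekday index = (6 + 145) mod 7 = 4

Day of the week: Friday


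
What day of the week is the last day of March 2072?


March 2072 has 31 days
Anchor: Jan 1, 2072. With p = 2072 - 1 = 2071: (p + p//4 - p//100 + p//400) mod 7 = (2071 + 517 - 20 + 5) mod 7 = 2573 mod 7 = 4 -> Friday (Mon=0 ... Sun=6)
Days before March (Jan-Feb): 60; March 1 index = (4 + 60) mod 7 = 1 -> Tuesday
Last day offset: 31 - 1 = 30 days
Weekday index = (1 + 30) mod 7 = 3

Thursday, March 31


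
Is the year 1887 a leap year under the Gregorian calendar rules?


Gregorian leap year rule: divisible by 4, but not by 100, unless also by 400.
1887 is not divisible by 4 -> not a leap year

No


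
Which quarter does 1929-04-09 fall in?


Month: April (month 4)
Q1: Jan-Mar, Q2: Apr-Jun, Q3: Jul-Sep, Q4: Oct-Dec

Q2


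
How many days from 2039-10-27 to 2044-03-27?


From 2039-10-27 to 2044-03-27
2039-10-27: days before October = 31 + 28 + 31 + 30 + 31 + 30 + 31 + 31 + 30 = 273 (2039 is not a leap year); day of year = 273 + 27 = 300
2044-03-27: days before March = 31 + 29 = 60 (2044 is a leap year); day of year = 60 + 27 = 87
Rest of 2039: 365 - 300 = 65
Full years 2040 (366), 2041 (365), 2042 (365), 2043 (365): 1461
Total = 65 + 1461 + 87 = 1613

1613 days


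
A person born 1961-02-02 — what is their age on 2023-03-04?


Birth: 1961-02-02
Reference: 2023-03-04
Year difference: 2023 - 1961 = 62

62 years old


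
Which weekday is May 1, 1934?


Target: May 1, 1934
Anchor: Jan 1, 1934. With p = 1934 - 1 = 1933: (p + p//4 - p//100 + p//400) mod 7 = (1933 + 483 - 19 + 4) mod 7 = 2401 mod 7 = 0 -> Monday (Mon=0 ... Sun=6)
Days before May (Jan-Apr): 120 days
Weekday index = (0 + 120) mod 7 = 1

Tuesday


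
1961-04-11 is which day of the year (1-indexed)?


Date: April 11, 1961
Days in months 1 through 3: 90
Plus 11 days in April

Day of year: 101


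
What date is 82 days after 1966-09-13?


Start: 1966-09-13, add 82 days
September 1966 has 30 days: 30 - 13 = 17 days to September 30 -> 65 left
October 1966 has 31 days -> 34 left
November 1966 has 30 days -> 4 left
December 1966: 4 <= 31 -> lands on December 4

Result: 1966-12-04


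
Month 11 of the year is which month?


Month 11 of 12

November


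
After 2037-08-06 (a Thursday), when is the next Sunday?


Current: Thursday
Target: Sunday
Days ahead: 3

Next Sunday: 2037-08-09


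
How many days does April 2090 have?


April 2090

30 days


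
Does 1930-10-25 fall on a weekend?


Anchor: Jan 1, 1930. With p = 1930 - 1 = 1929: (p + p//4 - p//100 + p//400) mod 7 = (1929 + 482 - 19 + 4) mod 7 = 2396 mod 7 = 2 -> Wednesday (Mon=0 ... Sun=6)
Day of year: 298; offset = 297
Weekday index = (2 + 297) mod 7 = 5 -> Saturday
Weekend days: Saturday, Sunday

Yes


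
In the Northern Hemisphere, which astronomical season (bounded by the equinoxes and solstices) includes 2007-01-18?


Date: January 18
Astronomical Winter (approx.; exact equinox/solstice day varies by year): December 21 to March 19
January 18 falls within the Winter window

Winter


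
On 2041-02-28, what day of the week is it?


Date: February 28, 2041
Anchor: Jan 1, 2041. With p = 2041 - 1 = 2040: (p + p//4 - p//100 + p//400) mod 7 = (2040 + 510 - 20 + 5) mod 7 = 2535 mod 7 = 1 -> Tuesday (Mon=0 ... Sun=6)
Days before February (Jan): 31; offset = 31 + 28 - 1 = 58
Weekday index = (1 + 58) mod 7 = 3

Day of the week: Thursday


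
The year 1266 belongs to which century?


Century = (year - 1) // 100 + 1
= (1266 - 1) // 100 + 1
= 1265 // 100 + 1
= 12 + 1

13th century


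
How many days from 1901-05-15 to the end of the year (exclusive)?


Day of year: 135 of 365
Remaining = 365 - 135

230 days


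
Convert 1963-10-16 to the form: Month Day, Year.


ISO 1963-10-16 parses as year=1963, month=10, day=16
Month 10 -> October

October 16, 1963


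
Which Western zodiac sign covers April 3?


Date: April 3
Conventional tropical zodiac dates: Aries from March 21 onward; Taurus starts April 20
April 3 falls within the Aries range

Aries


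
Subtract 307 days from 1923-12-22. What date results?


Start: 1923-12-22, subtract 307 days
Back 22 days from December 22 reaches November 30, 1923 -> 285 left
November 1923 has 30 days -> back to October 31, 1923 -> 255 left
October 1923 has 31 days -> back to September 30, 1923 -> 224 left
September 1923 has 30 days -> back to August 31, 1923 -> 194 left
August 1923 has 31 days -> back to July 31, 1923 -> 163 left
July 1923 has 31 days -> back to June 30, 1923 -> 132 left
June 1923 has 30 days -> back to May 31, 1923 -> 102 left
May 1923 has 31 days -> back to April 30, 1923 -> 71 left
April 1923 has 30 days -> back to March 31, 1923 -> 41 left
March 1923 has 31 days -> back to February 28, 1923 -> 10 left
February 1923: 28 - 10 = 18 -> lands on February 18

Result: 1923-02-18


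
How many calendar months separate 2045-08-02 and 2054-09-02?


From August 2045 to September 2054
9 years * 12 = 108 months, plus 1 month = 109

109 months


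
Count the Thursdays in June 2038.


June 2038 has 30 days
Anchor: Jan 1, 2038. With p = 2038 - 1 = 2037: (p + p//4 - p//100 + p//400) mod 7 = (2037 + 509 - 20 + 5) mod 7 = 2531 mod 7 = 4 -> Friday (Mon=0 ... Sun=6)
Days before June (Jan-May): 151; June 1 index = (4 + 151) mod 7 = 1 -> Tuesday
First Thursday is June 3
Thursdays: 3, 10, 17, 24

4 Thursdays


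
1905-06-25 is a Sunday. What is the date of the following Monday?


Current: Sunday
Target: Monday
Days ahead: 1

Next Monday: 1905-06-26


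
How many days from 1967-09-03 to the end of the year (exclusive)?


Day of year: 246 of 365
Remaining = 365 - 246

119 days


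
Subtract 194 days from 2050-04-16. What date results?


Start: 2050-04-16, subtract 194 days
Back 16 days from April 16 reaches March 31, 2050 -> 178 left
March 2050 has 31 days -> back to February 28, 2050 -> 147 left
February 2050 has 28 days -> back to January 31, 2050 -> 119 left
January 2050 has 31 days -> back to December 31, 2049 -> 88 left
December 2049 has 31 days -> back to November 30, 2049 -> 57 left
November 2049 has 30 days -> back to October 31, 2049 -> 27 left
October 2049: 31 - 27 = 4 -> lands on October 4

Result: 2049-10-04


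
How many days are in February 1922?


February 1922 (leap year: no)

28 days


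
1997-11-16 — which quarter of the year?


Month: November (month 11)
Q1: Jan-Mar, Q2: Apr-Jun, Q3: Jul-Sep, Q4: Oct-Dec

Q4


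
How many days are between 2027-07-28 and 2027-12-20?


From 2027-07-28 to 2027-12-20
2027-07-28: days before July = 31 + 28 + 31 + 30 + 31 + 30 = 181 (2027 is not a leap year); day of year = 181 + 28 = 209
2027-12-20: days before December = 31 + 28 + 31 + 30 + 31 + 30 + 31 + 31 + 30 + 31 + 30 = 334 (2027 is not a leap year); day of year = 334 + 20 = 354
Same year: 354 - 209 = 145

145 days


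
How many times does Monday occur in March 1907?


March 1907 has 31 days
Anchor: Jan 1, 1907. With p = 1907 - 1 = 1906: (p + p//4 - p//100 + p//400) mod 7 = (1906 + 476 - 19 + 4) mod 7 = 2367 mod 7 = 1 -> Tuesday (Mon=0 ... Sun=6)
Days before March (Jan-Feb): 59; March 1 index = (1 + 59) mod 7 = 4 -> Friday
First Monday is March 4
Mondays: 4, 11, 18, 25

4 Mondays


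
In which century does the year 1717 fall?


Century = (year - 1) // 100 + 1
= (1717 - 1) // 100 + 1
= 1716 // 100 + 1
= 17 + 1

18th century


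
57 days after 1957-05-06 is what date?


Start: 1957-05-06, add 57 days
May 1957 has 31 days: 31 - 6 = 25 days to May 31 -> 32 left
June 1957 has 30 days -> 2 left
July 1957: 2 <= 31 -> lands on July 2

Result: 1957-07-02


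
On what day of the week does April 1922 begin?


Target: April 1, 1922
Anchor: Jan 1, 1922. With p = 1922 - 1 = 1921: (p + p//4 - p//100 + p//400) mod 7 = (1921 + 480 - 19 + 4) mod 7 = 2386 mod 7 = 6 -> Sunday (Mon=0 ... Sun=6)
Days before April (Jan-Mar): 90 days
Weekday index = (6 + 90) mod 7 = 5

Saturday


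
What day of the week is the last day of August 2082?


August 2082 has 31 days
Anchor: Jan 1, 2082. With p = 2082 - 1 = 2081: (p + p//4 - p//100 + p//400) mod 7 = (2081 + 520 - 20 + 5) mod 7 = 2586 mod 7 = 3 -> Thursday (Mon=0 ... Sun=6)
Days before August (Jan-Jul): 212; August 1 index = (3 + 212) mod 7 = 5 -> Saturday
Last day offset: 31 - 1 = 30 days
Weekday index = (5 + 30) mod 7 = 0

Monday, August 31


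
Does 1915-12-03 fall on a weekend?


Anchor: Jan 1, 1915. With p = 1915 - 1 = 1914: (p + p//4 - p//100 + p//400) mod 7 = (1914 + 478 - 19 + 4) mod 7 = 2377 mod 7 = 4 -> Friday (Mon=0 ... Sun=6)
Day of year: 337; offset = 336
Weekday index = (4 + 336) mod 7 = 4 -> Friday
Weekend days: Saturday, Sunday

No


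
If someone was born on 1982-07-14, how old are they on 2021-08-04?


Birth: 1982-07-14
Reference: 2021-08-04
Year difference: 2021 - 1982 = 39

39 years old


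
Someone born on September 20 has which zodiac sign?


Date: September 20
Conventional tropical zodiac dates: Virgo from August 23 onward; Libra starts September 23
September 20 falls within the Virgo range

Virgo


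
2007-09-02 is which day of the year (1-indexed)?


Date: September 2, 2007
Days in months 1 through 8: 243
Plus 2 days in September

Day of year: 245


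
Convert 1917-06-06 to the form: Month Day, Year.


ISO 1917-06-06 parses as year=1917, month=06, day=06
Month 6 -> June

June 6, 1917


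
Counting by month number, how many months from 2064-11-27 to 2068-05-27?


From November 2064 to May 2068
4 years * 12 = 48 months, minus 6 months = 42

42 months


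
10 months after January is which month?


January is month 1
1 + 10 = 11

November


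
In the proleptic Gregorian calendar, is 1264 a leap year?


Gregorian leap year rule: divisible by 4, but not by 100, unless also by 400.
1264 is divisible by 4 but not 100 -> leap year

Yes


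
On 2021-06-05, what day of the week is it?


Date: June 5, 2021
Anchor: Jan 1, 2021. With p = 2021 - 1 = 2020: (p + p//4 - p//100 + p//400) mod 7 = (2020 + 505 - 20 + 5) mod 7 = 2510 mod 7 = 4 -> Friday (Mon=0 ... Sun=6)
Days before June (Jan-May): 151; offset = 151 + 5 - 1 = 155
Weekday index = (4 + 155) mod 7 = 5

Day of the week: Saturday


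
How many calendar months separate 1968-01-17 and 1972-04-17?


From January 1968 to April 1972
4 years * 12 = 48 months, plus 3 months = 51

51 months


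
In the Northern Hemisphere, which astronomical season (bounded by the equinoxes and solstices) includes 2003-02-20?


Date: February 20
Astronomical Winter (approx.; exact equinox/solstice day varies by year): December 21 to March 19
February 20 falls within the Winter window

Winter


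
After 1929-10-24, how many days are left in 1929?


Day of year: 297 of 365
Remaining = 365 - 297

68 days


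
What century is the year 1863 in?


Century = (year - 1) // 100 + 1
= (1863 - 1) // 100 + 1
= 1862 // 100 + 1
= 18 + 1

19th century


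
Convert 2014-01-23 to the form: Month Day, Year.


ISO 2014-01-23 parses as year=2014, month=01, day=23
Month 1 -> January

January 23, 2014


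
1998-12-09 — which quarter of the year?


Month: December (month 12)
Q1: Jan-Mar, Q2: Apr-Jun, Q3: Jul-Sep, Q4: Oct-Dec

Q4


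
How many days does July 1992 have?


July 1992

31 days


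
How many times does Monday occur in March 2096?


March 2096 has 31 days
Anchor: Jan 1, 2096. With p = 2096 - 1 = 2095: (p + p//4 - p//100 + p//400) mod 7 = (2095 + 523 - 20 + 5) mod 7 = 2603 mod 7 = 6 -> Sunday (Mon=0 ... Sun=6)
Days before March (Jan-Feb): 60; March 1 index = (6 + 60) mod 7 = 3 -> Thursday
First Monday is March 5
Mondays: 5, 12, 19, 26

4 Mondays


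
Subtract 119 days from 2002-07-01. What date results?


Start: 2002-07-01, subtract 119 days
Back 1 day from July 1 reaches June 30, 2002 -> 118 left
June 2002 has 30 days -> back to May 31, 2002 -> 88 left
May 2002 has 31 days -> back to April 30, 2002 -> 57 left
April 2002 has 30 days -> back to March 31, 2002 -> 27 left
March 2002: 31 - 27 = 4 -> lands on March 4

Result: 2002-03-04


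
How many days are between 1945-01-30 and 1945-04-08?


From 1945-01-30 to 1945-04-08
1945-01-30: day of year = 30
1945-04-08: days before April = 31 + 28 + 31 = 90 (1945 is not a leap year); day of year = 90 + 8 = 98
Same year: 98 - 30 = 68

68 days


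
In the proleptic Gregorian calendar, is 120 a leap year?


Gregorian leap year rule: divisible by 4, but not by 100, unless also by 400.
120 is divisible by 4 but not 100 -> leap year

Yes


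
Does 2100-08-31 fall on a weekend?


Anchor: Jan 1, 2100. With p = 2100 - 1 = 2099: (p + p//4 - p//100 + p//400) mod 7 = (2099 + 524 - 20 + 5) mod 7 = 2608 mod 7 = 4 -> Friday (Mon=0 ... Sun=6)
Day of year: 243; offset = 242
Weekday index = (4 + 242) mod 7 = 1 -> Tuesday
Weekend days: Saturday, Sunday

No


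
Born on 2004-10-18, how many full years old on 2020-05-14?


Birth: 2004-10-18
Reference: 2020-05-14
Year difference: 2020 - 2004 = 16
Birthday not yet reached in 2020, subtract 1

15 years old


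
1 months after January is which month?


January is month 1
1 + 1 = 2

February


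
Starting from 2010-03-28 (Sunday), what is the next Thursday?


Current: Sunday
Target: Thursday
Days ahead: 4

Next Thursday: 2010-04-01


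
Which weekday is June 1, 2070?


Target: June 1, 2070
Anchor: Jan 1, 2070. With p = 2070 - 1 = 2069: (p + p//4 - p//100 + p//400) mod 7 = (2069 + 517 - 20 + 5) mod 7 = 2571 mod 7 = 2 -> Wednesday (Mon=0 ... Sun=6)
Days before June (Jan-May): 151 days
Weekday index = (2 + 151) mod 7 = 6

Sunday


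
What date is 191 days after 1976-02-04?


Start: 1976-02-04, add 191 days
February 1976 has 29 days: 29 - 4 = 25 days to February 29 -> 166 left
March 1976 has 31 days -> 135 left
April 1976 has 30 days -> 105 left
May 1976 has 31 days -> 74 left
June 1976 has 30 days -> 44 left
July 1976 has 31 days -> 13 left
August 1976: 13 <= 31 -> lands on August 13

Result: 1976-08-13


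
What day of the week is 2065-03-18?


Date: March 18, 2065
Anchor: Jan 1, 2065. With p = 2065 - 1 = 2064: (p + p//4 - p//100 + p//400) mod 7 = (2064 + 516 - 20 + 5) mod 7 = 2565 mod 7 = 3 -> Thursday (Mon=0 ... Sun=6)
Days before March (Jan-Feb): 59; offset = 59 + 18 - 1 = 76
Weekday index = (3 + 76) mod 7 = 2

Day of the week: Wednesday


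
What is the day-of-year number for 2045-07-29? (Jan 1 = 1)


Date: July 29, 2045
Days in months 1 through 6: 181
Plus 29 days in July

Day of year: 210


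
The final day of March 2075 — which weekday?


March 2075 has 31 days
Anchor: Jan 1, 2075. With p = 2075 - 1 = 2074: (p + p//4 - p//100 + p//400) mod 7 = (2074 + 518 - 20 + 5) mod 7 = 2577 mod 7 = 1 -> Tuesday (Mon=0 ... Sun=6)
Days before March (Jan-Feb): 59; March 1 index = (1 + 59) mod 7 = 4 -> Friday
Last day offset: 31 - 1 = 30 days
Weekday index = (4 + 30) mod 7 = 6

Sunday, March 31


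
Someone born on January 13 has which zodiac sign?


Date: January 13
Conventional tropical zodiac dates: Capricorn from December 22 onward; Aquarius starts January 20
January 13 falls within the Capricorn range

Capricorn


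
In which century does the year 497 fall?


Century = (year - 1) // 100 + 1
= (497 - 1) // 100 + 1
= 496 // 100 + 1
= 4 + 1

5th century


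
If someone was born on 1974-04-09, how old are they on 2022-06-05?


Birth: 1974-04-09
Reference: 2022-06-05
Year difference: 2022 - 1974 = 48

48 years old


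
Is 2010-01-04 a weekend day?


Anchor: Jan 1, 2010. With p = 2010 - 1 = 2009: (p + p//4 - p//100 + p//400) mod 7 = (2009 + 502 - 20 + 5) mod 7 = 2496 mod 7 = 4 -> Friday (Mon=0 ... Sun=6)
Day of year: 4; offset = 3
Weekday index = (4 + 3) mod 7 = 0 -> Monday
Weekend days: Saturday, Sunday

No


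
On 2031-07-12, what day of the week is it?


Date: July 12, 2031
Anchor: Jan 1, 2031. With p = 2031 - 1 = 2030: (p + p//4 - p//100 + p//400) mod 7 = (2030 + 507 - 20 + 5) mod 7 = 2522 mod 7 = 2 -> Wednesday (Mon=0 ... Sun=6)
Days before July (Jan-Jun): 181; offset = 181 + 12 - 1 = 192
Weekday index = (2 + 192) mod 7 = 5

Day of the week: Saturday


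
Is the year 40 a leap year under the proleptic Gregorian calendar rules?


Gregorian leap year rule: divisible by 4, but not by 100, unless also by 400.
40 is divisible by 4 but not 100 -> leap year

Yes


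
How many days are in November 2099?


November 2099

30 days


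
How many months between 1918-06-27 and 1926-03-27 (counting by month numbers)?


From June 1918 to March 1926
8 years * 12 = 96 months, minus 3 months = 93

93 months


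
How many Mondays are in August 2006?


August 2006 has 31 days
Anchor: Jan 1, 2006. With p = 2006 - 1 = 2005: (p + p//4 - p//100 + p//400) mod 7 = (2005 + 501 - 20 + 5) mod 7 = 2491 mod 7 = 6 -> Sunday (Mon=0 ... Sun=6)
Days before August (Jan-Jul): 212; August 1 index = (6 + 212) mod 7 = 1 -> Tuesday
First Monday is August 7
Mondays: 7, 14, 21, 28

4 Mondays


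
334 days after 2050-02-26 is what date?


Start: 2050-02-26, add 334 days
February 2050 has 28 days: 28 - 26 = 2 days to February 28 -> 332 left
March 2050 has 31 days -> 301 left
April 2050 has 30 days -> 271 left
May 2050 has 31 days -> 240 left
June 2050 has 30 days -> 210 left
July 2050 has 31 days -> 179 left
August 2050 has 31 days -> 148 left
September 2050 has 30 days -> 118 left
October 2050 has 31 days -> 87 left
November 2050 has 30 days -> 57 left
December 2050 has 31 days -> 26 left
January 2051: 26 <= 31 -> lands on January 26

Result: 2051-01-26


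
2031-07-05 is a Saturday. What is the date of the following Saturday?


Current: Saturday
Target: Saturday
Days ahead: 7

Next Saturday: 2031-07-12


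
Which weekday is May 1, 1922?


Target: May 1, 1922
Anchor: Jan 1, 1922. With p = 1922 - 1 = 1921: (p + p//4 - p//100 + p//400) mod 7 = (1921 + 480 - 19 + 4) mod 7 = 2386 mod 7 = 6 -> Sunday (Mon=0 ... Sun=6)
Days before May (Jan-Apr): 120 days
Weekday index = (6 + 120) mod 7 = 0

Monday


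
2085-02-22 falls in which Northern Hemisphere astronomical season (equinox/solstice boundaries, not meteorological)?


Date: February 22
Astronomical Winter (approx.; exact equinox/solstice day varies by year): December 21 to March 19
February 22 falls within the Winter window

Winter


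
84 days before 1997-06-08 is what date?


Start: 1997-06-08, subtract 84 days
Back 8 days from June 8 reaches May 31, 1997 -> 76 left
May 1997 has 31 days -> back to April 30, 1997 -> 45 left
April 1997 has 30 days -> back to March 31, 1997 -> 15 left
March 1997: 31 - 15 = 16 -> lands on March 16

Result: 1997-03-16


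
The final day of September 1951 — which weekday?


September 1951 has 30 days
Anchor: Jan 1, 1951. With p = 1951 - 1 = 1950: (p + p//4 - p//100 + p//400) mod 7 = (1950 + 487 - 19 + 4) mod 7 = 2422 mod 7 = 0 -> Monday (Mon=0 ... Sun=6)
Days before September (Jan-Aug): 243; September 1 index = (0 + 243) mod 7 = 5 -> Saturday
Last day offset: 30 - 1 = 29 days
Weekday index = (5 + 29) mod 7 = 6

Sunday, September 30


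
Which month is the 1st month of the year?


Month 1 of 12

January


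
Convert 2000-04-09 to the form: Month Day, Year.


ISO 2000-04-09 parses as year=2000, month=04, day=09
Month 4 -> April

April 9, 2000


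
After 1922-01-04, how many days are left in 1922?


Day of year: 4 of 365
Remaining = 365 - 4

361 days


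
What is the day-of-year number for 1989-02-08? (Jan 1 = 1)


Date: February 8, 1989
Days in months 1 through 1: 31
Plus 8 days in February

Day of year: 39


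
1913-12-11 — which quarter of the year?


Month: December (month 12)
Q1: Jan-Mar, Q2: Apr-Jun, Q3: Jul-Sep, Q4: Oct-Dec

Q4


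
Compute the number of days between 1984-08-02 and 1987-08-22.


From 1984-08-02 to 1987-08-22
1984-08-02: days before August = 31 + 29 + 31 + 30 + 31 + 30 + 31 = 213 (1984 is a leap year); day of year = 213 + 2 = 215
1987-08-22: days before August = 31 + 28 + 31 + 30 + 31 + 30 + 31 = 212 (1987 is not a leap year); day of year = 212 + 22 = 234
Rest of 1984: 366 - 215 = 151
Full years 1985 (365), 1986 (365): 730
Total = 151 + 730 + 234 = 1115

1115 days


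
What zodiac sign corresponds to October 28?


Date: October 28
Conventional tropical zodiac dates: Scorpio from October 23 onward; Sagittarius starts November 22
October 28 falls within the Scorpio range

Scorpio


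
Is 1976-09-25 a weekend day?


Anchor: Jan 1, 1976. With p = 1976 - 1 = 1975: (p + p//4 - p//100 + p//400) mod 7 = (1975 + 493 - 19 + 4) mod 7 = 2453 mod 7 = 3 -> Thursday (Mon=0 ... Sun=6)
Day of year: 269; offset = 268
Weekday index = (3 + 268) mod 7 = 5 -> Saturday
Weekend days: Saturday, Sunday

Yes


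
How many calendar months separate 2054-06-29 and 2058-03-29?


From June 2054 to March 2058
4 years * 12 = 48 months, minus 3 months = 45

45 months


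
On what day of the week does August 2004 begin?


Target: August 1, 2004
Anchor: Jan 1, 2004. With p = 2004 - 1 = 2003: (p + p//4 - p//100 + p//400) mod 7 = (2003 + 500 - 20 + 5) mod 7 = 2488 mod 7 = 3 -> Thursday (Mon=0 ... Sun=6)
Days before August (Jan-Jul): 213 days
Weekday index = (3 + 213) mod 7 = 6

Sunday


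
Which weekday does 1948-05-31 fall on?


Date: May 31, 1948
Anchor: Jan 1, 1948. With p = 1948 - 1 = 1947: (p + p//4 - p//100 + p//400) mod 7 = (1947 + 486 - 19 + 4) mod 7 = 2418 mod 7 = 3 -> Thursday (Mon=0 ... Sun=6)
Days before May (Jan-Apr): 121; offset = 121 + 31 - 1 = 151
Weekday index = (3 + 151) mod 7 = 0

Day of the week: Monday


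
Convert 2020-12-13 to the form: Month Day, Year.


ISO 2020-12-13 parses as year=2020, month=12, day=13
Month 12 -> December

December 13, 2020


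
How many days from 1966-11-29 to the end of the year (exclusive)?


Day of year: 333 of 365
Remaining = 365 - 333

32 days


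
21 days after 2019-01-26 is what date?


Start: 2019-01-26, add 21 days
January 2019 has 31 days: 31 - 26 = 5 days to January 31 -> 16 left
February 2019: 16 <= 28 -> lands on February 16

Result: 2019-02-16


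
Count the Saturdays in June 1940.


June 1940 has 30 days
Anchor: Jan 1, 1940. With p = 1940 - 1 = 1939: (p + p//4 - p//100 + p//400) mod 7 = (1939 + 484 - 19 + 4) mod 7 = 2408 mod 7 = 0 -> Monday (Mon=0 ... Sun=6)
Days before June (Jan-May): 152; June 1 index = (0 + 152) mod 7 = 5 -> Saturday
First Saturday is June 1
Saturdays: 1, 8, 15, 22, 29

5 Saturdays


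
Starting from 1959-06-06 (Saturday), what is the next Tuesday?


Current: Saturday
Target: Tuesday
Days ahead: 3

Next Tuesday: 1959-06-09


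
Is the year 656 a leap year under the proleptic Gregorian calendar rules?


Gregorian leap year rule: divisible by 4, but not by 100, unless also by 400.
656 is divisible by 4 but not 100 -> leap year

Yes


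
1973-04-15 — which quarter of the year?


Month: April (month 4)
Q1: Jan-Mar, Q2: Apr-Jun, Q3: Jul-Sep, Q4: Oct-Dec

Q2


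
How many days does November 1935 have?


November 1935

30 days


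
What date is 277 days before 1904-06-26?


Start: 1904-06-26, subtract 277 days
Back 26 days from June 26 reaches May 31, 1904 -> 251 left
May 1904 has 31 days -> back to April 30, 1904 -> 220 left
April 1904 has 30 days -> back to March 31, 1904 -> 190 left
March 1904 has 31 days -> back to February 29, 1904 -> 159 left
February 1904 has 29 days -> back to January 31, 1904 -> 130 left
January 1904 has 31 days -> back to December 31, 1903 -> 99 left
December 1903 has 31 days -> back to November 30, 1903 -> 68 left
November 1903 has 30 days -> back to October 31, 1903 -> 38 left
October 1903 has 31 days -> back to September 30, 1903 -> 7 left
September 1903: 30 - 7 = 23 -> lands on September 23

Result: 1903-09-23


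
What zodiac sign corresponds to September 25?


Date: September 25
Conventional tropical zodiac dates: Libra from September 23 onward; Scorpio starts October 23
September 25 falls within the Libra range

Libra


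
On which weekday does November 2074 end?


November 2074 has 30 days
Anchor: Jan 1, 2074. With p = 2074 - 1 = 2073: (p + p//4 - p//100 + p//400) mod 7 = (2073 + 518 - 20 + 5) mod 7 = 2576 mod 7 = 0 -> Monday (Mon=0 ... Sun=6)
Days before November (Jan-Oct): 304; November 1 index = (0 + 304) mod 7 = 3 -> Thursday
Last day offset: 30 - 1 = 29 days
Weekday index = (3 + 29) mod 7 = 4

Friday, November 30


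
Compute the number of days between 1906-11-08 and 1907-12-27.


From 1906-11-08 to 1907-12-27
1906-11-08: days before November = 31 + 28 + 31 + 30 + 31 + 30 + 31 + 31 + 30 + 31 = 304 (1906 is not a leap year); day of year = 304 + 8 = 312
1907-12-27: days before December = 31 + 28 + 31 + 30 + 31 + 30 + 31 + 31 + 30 + 31 + 30 = 334 (1907 is not a leap year); day of year = 334 + 27 = 361
Rest of 1906: 365 - 312 = 53
Total = 53 + 361 = 414

414 days


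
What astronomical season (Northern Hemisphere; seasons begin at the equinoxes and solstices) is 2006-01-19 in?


Date: January 19
Astronomical Winter (approx.; exact equinox/solstice day varies by year): December 21 to March 19
January 19 falls within the Winter window

Winter


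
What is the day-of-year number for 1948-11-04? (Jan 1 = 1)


Date: November 4, 1948
Days in months 1 through 10: 305
Plus 4 days in November

Day of year: 309


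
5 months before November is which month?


November is month 11
11 - 5 = 6

June


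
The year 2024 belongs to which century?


Century = (year - 1) // 100 + 1
= (2024 - 1) // 100 + 1
= 2023 // 100 + 1
= 20 + 1

21st century


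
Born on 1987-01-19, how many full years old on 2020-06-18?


Birth: 1987-01-19
Reference: 2020-06-18
Year difference: 2020 - 1987 = 33

33 years old


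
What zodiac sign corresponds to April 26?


Date: April 26
Conventional tropical zodiac dates: Taurus from April 20 onward; Gemini starts May 21
April 26 falls within the Taurus range

Taurus


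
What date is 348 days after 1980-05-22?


Start: 1980-05-22, add 348 days
May 1980 has 31 days: 31 - 22 = 9 days to May 31 -> 339 left
June 1980 has 30 days -> 309 left
July 1980 has 31 days -> 278 left
August 1980 has 31 days -> 247 left
September 1980 has 30 days -> 217 left
October 1980 has 31 days -> 186 left
November 1980 has 30 days -> 156 left
December 1980 has 31 days -> 125 left
January 1981 has 31 days -> 94 left
February 1981 has 28 days -> 66 left
March 1981 has 31 days -> 35 left
April 1981 has 30 days -> 5 left
May 1981: 5 <= 31 -> lands on May 5

Result: 1981-05-05


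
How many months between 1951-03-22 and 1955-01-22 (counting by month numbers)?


From March 1951 to January 1955
4 years * 12 = 48 months, minus 2 months = 46

46 months


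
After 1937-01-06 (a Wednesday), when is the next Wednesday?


Current: Wednesday
Target: Wednesday
Days ahead: 7

Next Wednesday: 1937-01-13


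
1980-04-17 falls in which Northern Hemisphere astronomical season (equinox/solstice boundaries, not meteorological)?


Date: April 17
Astronomical Spring (approx.; exact equinox/solstice day varies by year): March 20 to June 20
April 17 falls within the Spring window

Spring


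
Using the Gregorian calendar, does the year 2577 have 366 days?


Gregorian leap year rule: divisible by 4, but not by 100, unless also by 400.
2577 is not divisible by 4 -> not a leap year

No


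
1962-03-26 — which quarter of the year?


Month: March (month 3)
Q1: Jan-Mar, Q2: Apr-Jun, Q3: Jul-Sep, Q4: Oct-Dec

Q1


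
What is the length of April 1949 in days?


April 1949

30 days


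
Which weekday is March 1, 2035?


Target: March 1, 2035
Anchor: Jan 1, 2035. With p = 2035 - 1 = 2034: (p + p//4 - p//100 + p//400) mod 7 = (2034 + 508 - 20 + 5) mod 7 = 2527 mod 7 = 0 -> Monday (Mon=0 ... Sun=6)
Days before March (Jan-Feb): 59 days
Weekday index = (0 + 59) mod 7 = 3

Thursday


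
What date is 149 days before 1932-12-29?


Start: 1932-12-29, subtract 149 days
Back 29 days from December 29 reaches November 30, 1932 -> 120 left
November 1932 has 30 days -> back to October 31, 1932 -> 90 left
October 1932 has 31 days -> back to September 30, 1932 -> 59 left
September 1932 has 30 days -> back to August 31, 1932 -> 29 left
August 1932: 31 - 29 = 2 -> lands on August 2

Result: 1932-08-02


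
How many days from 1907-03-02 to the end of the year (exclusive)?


Day of year: 61 of 365
Remaining = 365 - 61

304 days


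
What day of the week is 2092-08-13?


Date: August 13, 2092
Anchor: Jan 1, 2092. With p = 2092 - 1 = 2091: (p + p//4 - p//100 + p//400) mod 7 = (2091 + 522 - 20 + 5) mod 7 = 2598 mod 7 = 1 -> Tuesday (Mon=0 ... Sun=6)
Days before August (Jan-Jul): 213; offset = 213 + 13 - 1 = 225
Weekday index = (1 + 225) mod 7 = 2

Day of the week: Wednesday


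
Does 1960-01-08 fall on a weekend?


Anchor: Jan 1, 1960. With p = 1960 - 1 = 1959: (p + p//4 - p//100 + p//400) mod 7 = (1959 + 489 - 19 + 4) mod 7 = 2433 mod 7 = 4 -> Friday (Mon=0 ... Sun=6)
Day of year: 8; offset = 7
Weekday index = (4 + 7) mod 7 = 4 -> Friday
Weekend days: Saturday, Sunday

No


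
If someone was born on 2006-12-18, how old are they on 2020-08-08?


Birth: 2006-12-18
Reference: 2020-08-08
Year difference: 2020 - 2006 = 14
Birthday not yet reached in 2020, subtract 1

13 years old


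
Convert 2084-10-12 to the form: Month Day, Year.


ISO 2084-10-12 parses as year=2084, month=10, day=12
Month 10 -> October

October 12, 2084


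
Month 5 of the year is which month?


Month 5 of 12

May


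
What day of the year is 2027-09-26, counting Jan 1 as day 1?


Date: September 26, 2027
Days in months 1 through 8: 243
Plus 26 days in September

Day of year: 269


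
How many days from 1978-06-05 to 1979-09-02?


From 1978-06-05 to 1979-09-02
1978-06-05: days before June = 31 + 28 + 31 + 30 + 31 = 151 (1978 is not a leap year); day of year = 151 + 5 = 156
1979-09-02: days before September = 31 + 28 + 31 + 30 + 31 + 30 + 31 + 31 = 243 (1979 is not a leap year); day of year = 243 + 2 = 245
Rest of 1978: 365 - 156 = 209
Total = 209 + 245 = 454

454 days


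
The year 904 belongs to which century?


Century = (year - 1) // 100 + 1
= (904 - 1) // 100 + 1
= 903 // 100 + 1
= 9 + 1

10th century


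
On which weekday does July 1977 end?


July 1977 has 31 days
Anchor: Jan 1, 1977. With p = 1977 - 1 = 1976: (p + p//4 - p//100 + p//400) mod 7 = (1976 + 494 - 19 + 4) mod 7 = 2455 mod 7 = 5 -> Saturday (Mon=0 ... Sun=6)
Days before July (Jan-Jun): 181; July 1 index = (5 + 181) mod 7 = 4 -> Friday
Last day offset: 31 - 1 = 30 days
Weekday index = (4 + 30) mod 7 = 6

Sunday, July 31


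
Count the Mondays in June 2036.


June 2036 has 30 days
Anchor: Jan 1, 2036. With p = 2036 - 1 = 2035: (p + p//4 - p//100 + p//400) mod 7 = (2035 + 508 - 20 + 5) mod 7 = 2528 mod 7 = 1 -> Tuesday (Mon=0 ... Sun=6)
Days before June (Jan-May): 152; June 1 index = (1 + 152) mod 7 = 6 -> Sunday
First Monday is June 2
Mondays: 2, 9, 16, 23, 30

5 Mondays


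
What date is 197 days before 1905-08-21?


Start: 1905-08-21, subtract 197 days
Back 21 days from August 21 reaches July 31, 1905 -> 176 left
July 1905 has 31 days -> back to June 30, 1905 -> 145 left
June 1905 has 30 days -> back to May 31, 1905 -> 115 left
May 1905 has 31 days -> back to April 30, 1905 -> 84 left
April 1905 has 30 days -> back to March 31, 1905 -> 54 left
March 1905 has 31 days -> back to February 28, 1905 -> 23 left
February 1905: 28 - 23 = 5 -> lands on February 5

Result: 1905-02-05


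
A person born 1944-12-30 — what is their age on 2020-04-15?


Birth: 1944-12-30
Reference: 2020-04-15
Year difference: 2020 - 1944 = 76
Birthday not yet reached in 2020, subtract 1

75 years old


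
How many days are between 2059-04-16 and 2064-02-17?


From 2059-04-16 to 2064-02-17
2059-04-16: days before April = 31 + 28 + 31 = 90 (2059 is not a leap year); day of year = 90 + 16 = 106
2064-02-17: days before February = 31; day of year = 31 + 17 = 48
Rest of 2059: 365 - 106 = 259
Full years 2060 (366), 2061 (365), 2062 (365), 2063 (365): 1461
Total = 259 + 1461 + 48 = 1768

1768 days
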